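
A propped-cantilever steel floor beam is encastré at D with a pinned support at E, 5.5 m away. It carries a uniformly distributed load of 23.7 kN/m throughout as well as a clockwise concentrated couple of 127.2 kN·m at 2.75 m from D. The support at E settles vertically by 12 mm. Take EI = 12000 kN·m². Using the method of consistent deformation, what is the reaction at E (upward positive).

R_E = 72.3 kN

Choose R_E as the redundant. The primary structure is the cantilever fixed at D.
Deflection at E on the released cantilever, summing each load's contribution:
  UDL 23.7: wL⁴/(8EI) = 2711/EI
  clockwise couple 127.2 at a = 2.75: M₀a(2L − a)/(2EI) = 1443/EI
  δ_0 = 4154/EI
Tip deflection under a unit load at E: L³/(3EI) = 55.46/EI.
With EI = 12000 kN·m²: δ_0 = 0.34615 m and δ_{EE} = 0.004622 m/kN.
Compatibility — the beam at E must follow the support down by 0.012 m: δ_0 − R_E·δ_{EE} = 0.012, so R_E = (0.34615 − 0.012)/0.004622 = 72.3 kN.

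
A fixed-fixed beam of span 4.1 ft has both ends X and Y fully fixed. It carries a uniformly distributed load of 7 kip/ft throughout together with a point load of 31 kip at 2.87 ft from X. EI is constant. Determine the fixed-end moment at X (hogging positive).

Release both end moments; the primary structure is a simply-supported span XY with redundants M_X and M_Y.
On the primary (simply-supported) span, the end slopes from the loading are:
  at X: UDL 7: wL³/(24EI) = 20.1/EI
  at Y: UDL 7: wL³/(24EI) = 20.1/EI
  at X: point load 31 at a = 2.87: Pab(L + b)/(6LEI) = 23.71/EI
  at Y: point load 31 at a = 2.87: Pab(L + a)/(6LEI) = 31.01/EI
  θ_X0 = 43.81/EI,  θ_Y0 = 51.11/EI
Flexibility coefficients: a unit moment at one end gives L/(3EI) there and L/(6EI) at the far end, so f₁₁ = f₂₂ = 1.367/EI and f₁₂ = f₂₁ = 0.6833/EI.
Compatibility — zero rotation at each built-in end:
  1.367 M_X + 0.6833 M_Y = 43.81
  0.6833 M_X + 1.367 M_Y = 51.11
Solving the pair gives M_X = 17.81 kip·ft and M_Y = 28.49 kip·ft (hogging).

M_X = 17.81 kip·ft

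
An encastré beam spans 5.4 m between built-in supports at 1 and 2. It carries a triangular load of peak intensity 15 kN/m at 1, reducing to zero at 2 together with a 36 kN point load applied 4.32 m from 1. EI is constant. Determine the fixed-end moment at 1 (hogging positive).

M_1 = 28.09 kN·m

Take the two fixed-end moments M_1, M_2 as redundants; the released structure is the simple span 12.
On the primary (simply-supported) span, the end slopes from the loading are:
  at 1: triangular load, peak 15: w₀L³/(45EI) = 52.49/EI
  at 2: triangular load, peak 15: 7w₀L³/(360EI) = 45.93/EI
  at 1: point load 36 at a = 4.32: Pab(L + b)/(6LEI) = 33.59/EI
  at 2: point load 36 at a = 4.32: Pab(L + a)/(6LEI) = 50.39/EI
  θ_10 = 86.08/EI,  θ_20 = 96.32/EI
Flexibility coefficients: a unit moment at one end gives L/(3EI) there and L/(6EI) at the far end, so f₁₁ = f₂₂ = 1.8/EI and f₁₂ = f₂₁ = 0.9/EI.
Compatibility — zero rotation at each built-in end:
  1.8 M_1 + 0.9 M_2 = 86.08
  0.9 M_1 + 1.8 M_2 = 96.32
Solving the pair gives M_1 = 28.09 kN·m and M_2 = 39.46 kN·m (hogging).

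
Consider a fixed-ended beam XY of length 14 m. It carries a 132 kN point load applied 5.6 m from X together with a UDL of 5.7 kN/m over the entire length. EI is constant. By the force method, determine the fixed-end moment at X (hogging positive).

M_X = 359.2 kN·m

Release both end moments; the primary structure is a simply-supported span XY with redundants M_X and M_Y.
On the primary (simply-supported) span, the end slopes from the loading are:
  at X: point load 132 at a = 5.6: Pab(L + b)/(6LEI) = 1656/EI
  at Y: point load 132 at a = 5.6: Pab(L + a)/(6LEI) = 1449/EI
  at X: UDL 5.7: wL³/(24EI) = 651.7/EI
  at Y: UDL 5.7: wL³/(24EI) = 651.7/EI
  θ_X0 = 2308/EI,  θ_Y0 = 2101/EI
Flexibility coefficients: a unit moment at one end gives L/(3EI) there and L/(6EI) at the far end, so f₁₁ = f₂₂ = 4.667/EI and f₁₂ = f₂₁ = 2.333/EI.
Compatibility — zero rotation at each built-in end:
  4.667 M_X + 2.333 M_Y = 2308
  2.333 M_X + 4.667 M_Y = 2101
Solving the pair gives M_X = 359.2 kN·m and M_Y = 270.5 kN·m (hogging).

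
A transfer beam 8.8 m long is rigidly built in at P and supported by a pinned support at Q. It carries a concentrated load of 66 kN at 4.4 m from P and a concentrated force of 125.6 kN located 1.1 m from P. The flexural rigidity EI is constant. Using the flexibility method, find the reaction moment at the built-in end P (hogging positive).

Release the roller at Q. Primary structure: cantilever fixed at P.
Downward deflection at the released point Q due to the loads:
  point load 66 at a = 4.4: Pa²(3L − a)/(6EI) = 4685/EI
  point load 125.6 at a = 1.1: Pa²(3L − a)/(6EI) = 640.8/EI
  δ_0 = 5326/EI
Flexibility coefficient — unit upward force at Q: δ_{QQ} = L³/(3EI) = 227.2/EI.
The prop prevents deflection at Q: R_Q = δ_0/δ_{QQ} = 5326/227.2 = 23.45 kN.
Moment equilibrium about P: M_P = Σ(load moments about P) − R_Q·L = 428.6 − 23.45×8.8 = 222.2 kN·m.

M_P = 222.2 kN·m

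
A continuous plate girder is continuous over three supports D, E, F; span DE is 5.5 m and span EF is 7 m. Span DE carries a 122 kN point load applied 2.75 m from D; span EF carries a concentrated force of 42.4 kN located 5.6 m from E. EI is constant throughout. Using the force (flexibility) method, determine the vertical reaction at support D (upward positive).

Release continuity at E by inserting a hinge; the redundant is the internal moment M_E. The primary structure is two simply-supported spans DE and EF.
End slopes at the hinge E, treating each span as simply supported:
  span DE: point load 122 at a = 2.75: Pab(L + a)/(6LEI) = 230.7/EI
  span EF: point load 42.4 at a = 5.6: Pab(L + b)/(6LEI) = 66.48/EI
  relative rotation θ_0 = (230.7 + 66.48)/EI = 297.1/EI
A unit hogging moment at E produces rotation L₁/(3EI) + L₂/(3EI) = 4.167/EI.
Compatibility: M_E·(L₁+L₂)/(3EI) = θ_0, giving M_E = 71.31 kN·m (hogging).
Span DE, ΣM about D with M_E applied at E: R_E^{DE}·5.5 = 335.5 + 71.31, so R_E^{DE} = 73.97 kN and R_D = 122 − 73.97 = 48.03 kN.

R_D = 48.03 kN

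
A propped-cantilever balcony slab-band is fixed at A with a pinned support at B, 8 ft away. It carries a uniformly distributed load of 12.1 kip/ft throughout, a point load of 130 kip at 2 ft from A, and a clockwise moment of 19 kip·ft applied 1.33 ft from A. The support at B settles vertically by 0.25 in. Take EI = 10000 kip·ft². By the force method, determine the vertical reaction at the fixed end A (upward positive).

R_A = 179.5 kip

Take the reaction at B as the redundant and release it; the primary structure is a cantilever fixed at A.
Downward deflection at the released point B due to the loads:
  UDL 12.1: wL⁴/(8EI) = 6195/EI
  point load 130 at a = 2: Pa²(3L − a)/(6EI) = 1907/EI
  clockwise couple 19 at a = 1.33: M₀a(2L − a)/(2EI) = 185.4/EI
  δ_0 = 8287/EI
Flexibility coefficient — unit upward force at B: δ_{BB} = L³/(3EI) = 170.7/EI.
With EI = 10000 kip·ft²: δ_0 = 0.82872 ft and δ_{BB} = 0.017067 ft/kip.
Compatibility — the beam at B must follow the support down by 0.02083 ft: δ_0 − R_B·δ_{BB} = 0.02083, so R_B = (0.82872 − 0.02083)/0.017067 = 47.34 kip.
Vertical equilibrium: R_A = ΣP − R_B = 226.8 − 47.34 = 179.5 kip.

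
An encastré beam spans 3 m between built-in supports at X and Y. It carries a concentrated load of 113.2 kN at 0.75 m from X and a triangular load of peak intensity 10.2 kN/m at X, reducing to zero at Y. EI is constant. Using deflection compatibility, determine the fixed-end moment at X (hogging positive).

M_X = 52.35 kN·m

Take the two fixed-end moments M_X, M_Y as redundants; the released structure is the simple span XY.
Simple-span end rotations at X and Y under the given loads:
  at X: point load 113.2 at a = 0.75: Pab(L + b)/(6LEI) = 55.72/EI
  at Y: point load 113.2 at a = 0.75: Pab(L + a)/(6LEI) = 39.8/EI
  at X: triangular load, peak 10.2: w₀L³/(45EI) = 6.12/EI
  at Y: triangular load, peak 10.2: 7w₀L³/(360EI) = 5.355/EI
  θ_X0 = 61.84/EI,  θ_Y0 = 45.15/EI
Flexibility coefficients: a unit moment at one end gives L/(3EI) there and L/(6EI) at the far end, so f₁₁ = f₂₂ = 1/EI and f₁₂ = f₂₁ = 0.5/EI.
Compatibility — zero rotation at each built-in end:
  1 M_X + 0.5 M_Y = 61.84
  0.5 M_X + 1 M_Y = 45.15
Solving the pair gives M_X = 52.35 kN·m and M_Y = 18.98 kN·m (hogging).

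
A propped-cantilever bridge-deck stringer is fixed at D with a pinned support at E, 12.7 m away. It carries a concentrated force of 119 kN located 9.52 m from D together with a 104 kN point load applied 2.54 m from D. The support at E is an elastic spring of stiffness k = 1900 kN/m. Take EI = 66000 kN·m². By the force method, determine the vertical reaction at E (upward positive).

R_E = 77.14 kN

Release the roller at E. Primary structure: cantilever fixed at D.
Deflection at E on the released cantilever, summing each load's contribution:
  point load 119 at a = 9.52: Pa²(3L − a)/(6EI) = 51373/EI
  point load 104 at a = 2.54: Pa²(3L − a)/(6EI) = 3977/EI
  δ_0 = 55349/EI
Flexibility coefficient — unit upward force at E: δ_{EE} = L³/(3EI) = 682.8/EI.
With EI = 66000 kN·m²: δ_0 = 0.83862 m and δ_{EE} = 0.010345 m/kN.
Compatibility — the spring shortens by R_E/k under the reaction it provides: δ_0 − R_E·δ_{EE} = R_E/k. With 1/k = 0.000526 m/kN, R_E = δ_0 / (δ_{EE} + 1/k) = 0.83862 / (0.010345 + 0.000526) = 77.14 kN.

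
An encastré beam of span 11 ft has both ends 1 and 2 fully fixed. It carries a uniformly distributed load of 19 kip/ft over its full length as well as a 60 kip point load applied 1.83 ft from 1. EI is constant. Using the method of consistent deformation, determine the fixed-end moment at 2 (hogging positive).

Take the two fixed-end moments M_1, M_2 as redundants; the released structure is the simple span 12.
On the primary (simply-supported) span, the end slopes from the loading are:
  at 1: UDL 19: wL³/(24EI) = 1054/EI
  at 2: UDL 19: wL³/(24EI) = 1054/EI
  at 1: point load 60 at a = 1.83: Pab(L + b)/(6LEI) = 307.7/EI
  at 2: point load 60 at a = 1.83: Pab(L + a)/(6LEI) = 195.7/EI
  θ_10 = 1361/EI,  θ_20 = 1249/EI
Flexibility coefficients: a unit moment at one end gives L/(3EI) there and L/(6EI) at the far end, so f₁₁ = f₂₂ = 3.667/EI and f₁₂ = f₂₁ = 1.833/EI.
Compatibility — zero rotation at each built-in end:
  3.667 M_1 + 1.833 M_2 = 1361
  1.833 M_1 + 3.667 M_2 = 1249
Solving the pair gives M_1 = 267.9 kip·ft and M_2 = 206.8 kip·ft (hogging).

M_2 = 206.8 kip·ft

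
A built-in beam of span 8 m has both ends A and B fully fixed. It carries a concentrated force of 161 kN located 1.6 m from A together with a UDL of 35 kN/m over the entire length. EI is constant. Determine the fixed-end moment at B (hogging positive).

Take the two fixed-end moments M_A, M_B as redundants; the released structure is the simple span AB.
On the primary (simply-supported) span, the end slopes from the loading are:
  at A: point load 161 at a = 1.6: Pab(L + b)/(6LEI) = 494.6/EI
  at B: point load 161 at a = 1.6: Pab(L + a)/(6LEI) = 329.7/EI
  at A: UDL 35: wL³/(24EI) = 746.7/EI
  at B: UDL 35: wL³/(24EI) = 746.7/EI
  θ_A0 = 1241/EI,  θ_B0 = 1076/EI
Flexibility coefficients: a unit moment at one end gives L/(3EI) there and L/(6EI) at the far end, so f₁₁ = f₂₂ = 2.667/EI and f₁₂ = f₂₁ = 1.333/EI.
Compatibility — zero rotation at each built-in end:
  2.667 M_A + 1.333 M_B = 1241
  1.333 M_A + 2.667 M_B = 1076
Solving the pair gives M_A = 351.5 kN·m and M_B = 227.9 kN·m (hogging).

M_B = 227.9 kN·m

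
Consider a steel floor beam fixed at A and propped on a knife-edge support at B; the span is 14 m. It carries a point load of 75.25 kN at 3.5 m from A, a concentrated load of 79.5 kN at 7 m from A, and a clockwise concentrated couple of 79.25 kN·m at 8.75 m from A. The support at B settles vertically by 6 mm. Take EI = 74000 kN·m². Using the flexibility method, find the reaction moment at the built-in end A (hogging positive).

M_A = 365.4 kN·m

Choose R_B as the redundant. The primary structure is the cantilever fixed at A.
Free-end deflection of the primary structure under the applied loading (downward +):
  point load 75.25 at a = 3.5: Pa²(3L − a)/(6EI) = 5915/EI
  point load 79.5 at a = 7: Pa²(3L − a)/(6EI) = 22724/EI
  clockwise couple 79.25 at a = 8.75: M₀a(2L − a)/(2EI) = 6674/EI
  δ_0 = 35313/EI
Tip deflection under a unit load at B: L³/(3EI) = 914.7/EI.
With EI = 74000 kN·m²: δ_0 = 0.4772 m and δ_{BB} = 0.01236 m/kN.
Compatibility — the beam at B must follow the support down by 0.006 m: δ_0 − R_B·δ_{BB} = 0.006, so R_B = (0.4772 − 0.006)/0.01236 = 38.12 kN.
Moment equilibrium about A: M_A = Σ(load moments about A) − R_B·L = 899.1 − 38.12×14 = 365.4 kN·m.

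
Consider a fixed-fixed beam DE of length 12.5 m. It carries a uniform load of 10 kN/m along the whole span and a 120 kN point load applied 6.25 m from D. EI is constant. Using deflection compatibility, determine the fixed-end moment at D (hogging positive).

M_D = 317.7 kN·m

Take the two fixed-end moments M_D, M_E as redundants; the released structure is the simple span DE.
On the primary (simply-supported) span, the end slopes from the loading are:
  at D: UDL 10: wL³/(24EI) = 813.8/EI
  at E: UDL 10: wL³/(24EI) = 813.8/EI
  at D: point load 120 at a = 6.25: Pab(L + b)/(6LEI) = 1172/EI
  at E: point load 120 at a = 6.25: Pab(L + a)/(6LEI) = 1172/EI
  θ_D0 = 1986/EI,  θ_E0 = 1986/EI
Flexibility coefficients: a unit moment at one end gives L/(3EI) there and L/(6EI) at the far end, so f₁₁ = f₂₂ = 4.167/EI and f₁₂ = f₂₁ = 2.083/EI.
Compatibility — zero rotation at each built-in end:
  4.167 M_D + 2.083 M_E = 1986
  2.083 M_D + 4.167 M_E = 1986
Solving the pair gives M_D = 317.7 kN·m and M_E = 317.7 kN·m (hogging).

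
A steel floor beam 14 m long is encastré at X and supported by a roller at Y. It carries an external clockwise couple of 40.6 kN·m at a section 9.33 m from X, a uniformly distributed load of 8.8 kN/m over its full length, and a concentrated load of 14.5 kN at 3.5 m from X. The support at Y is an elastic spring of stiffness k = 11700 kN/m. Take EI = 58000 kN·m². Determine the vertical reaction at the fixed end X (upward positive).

Release the roller at Y. Primary structure: cantilever fixed at X.
Deflection at Y on the released cantilever, summing each load's contribution:
  clockwise couple 40.6 at a = 9.33: M₀a(2L − a)/(2EI) = 3536/EI
  UDL 8.8: wL⁴/(8EI) = 42258/EI
  point load 14.5 at a = 3.5: Pa²(3L − a)/(6EI) = 1140/EI
  δ_0 = 46933/EI
Flexibility coefficient — unit upward force at Y: δ_{YY} = L³/(3EI) = 914.7/EI.
With EI = 58000 kN·m²: δ_0 = 0.8092 m and δ_{YY} = 0.01577 m/kN.
Compatibility — the spring shortens by R_Y/k under the reaction it provides: δ_0 − R_Y·δ_{YY} = R_Y/k. With 1/k = 0.000085 m/kN, R_Y = δ_0 / (δ_{YY} + 1/k) = 0.8092 / (0.01577 + 0.000085) = 51.04 kN.
Vertical equilibrium: R_X = ΣP − R_Y = 137.7 − 51.04 = 86.66 kN.

R_X = 86.66 kN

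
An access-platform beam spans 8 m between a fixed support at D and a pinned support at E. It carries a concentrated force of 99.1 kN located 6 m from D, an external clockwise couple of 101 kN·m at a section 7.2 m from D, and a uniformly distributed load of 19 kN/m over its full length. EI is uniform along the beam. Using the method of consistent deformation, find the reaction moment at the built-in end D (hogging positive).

M_D = 195.9 kN·m

Choose R_E as the redundant. The primary structure is the cantilever fixed at D.
Free-end deflection of the primary structure under the applied loading (downward +):
  point load 99.1 at a = 6: Pa²(3L − a)/(6EI) = 10703/EI
  clockwise couple 101 at a = 7.2: M₀a(2L − a)/(2EI) = 3200/EI
  UDL 19: wL⁴/(8EI) = 9728/EI
  δ_0 = 23630/EI
Tip deflection under a unit load at E: L³/(3EI) = 170.7/EI.
The prop prevents deflection at E: R_E = δ_0/δ_{EE} = 23630/170.7 = 138.5 kN.
Moment equilibrium about D: M_D = Σ(load moments about D) − R_E·L = 1304 − 138.5×8 = 195.9 kN·m.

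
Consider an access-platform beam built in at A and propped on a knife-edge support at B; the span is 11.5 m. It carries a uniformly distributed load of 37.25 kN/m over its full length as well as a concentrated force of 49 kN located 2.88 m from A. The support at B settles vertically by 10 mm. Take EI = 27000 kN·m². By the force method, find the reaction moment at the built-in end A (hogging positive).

M_A = 714.4 kN·m

Take the reaction at B as the redundant and release it; the primary structure is a cantilever fixed at A.
Free-end deflection of the primary structure under the applied loading (downward +):
  UDL 37.25: wL⁴/(8EI) = 81438/EI
  point load 49 at a = 2.88: Pa²(3L − a)/(6EI) = 2142/EI
  δ_0 = 83580/EI
Tip deflection under a unit load at B: L³/(3EI) = 507/EI.
With EI = 27000 kN·m²: δ_0 = 3.0956 m and δ_{BB} = 0.018776 m/kN.
Compatibility — the beam at B must follow the support down by 0.01 m: δ_0 − R_B·δ_{BB} = 0.01, so R_B = (3.0956 − 0.01)/0.018776 = 164.3 kN.
Moment equilibrium about A: M_A = Σ(load moments about A) − R_B·L = 2604 − 164.3×11.5 = 714.4 kN·m.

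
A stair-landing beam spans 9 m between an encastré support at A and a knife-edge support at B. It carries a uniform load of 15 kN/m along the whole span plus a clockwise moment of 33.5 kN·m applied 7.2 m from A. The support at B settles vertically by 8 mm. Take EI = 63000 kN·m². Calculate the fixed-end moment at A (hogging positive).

Take the reaction at B as the redundant and release it; the primary structure is a cantilever fixed at A.
Primary-structure tip deflection at B by superposition:
  UDL 15: wL⁴/(8EI) = 12302/EI
  clockwise couple 33.5 at a = 7.2: M₀a(2L − a)/(2EI) = 1302/EI
  δ_0 = 13604/EI
Tip deflection under a unit load at B: L³/(3EI) = 243/EI.
With EI = 63000 kN·m²: δ_0 = 0.21594 m and δ_{BB} = 0.003857 m/kN.
Compatibility — the beam at B must follow the support down by 0.008 m: δ_0 − R_B·δ_{BB} = 0.008, so R_B = (0.21594 − 0.008)/0.003857 = 53.91 kN.
Moment equilibrium about A: M_A = Σ(load moments about A) − R_B·L = 641 − 53.91×9 = 155.8 kN·m.

M_A = 155.8 kN·m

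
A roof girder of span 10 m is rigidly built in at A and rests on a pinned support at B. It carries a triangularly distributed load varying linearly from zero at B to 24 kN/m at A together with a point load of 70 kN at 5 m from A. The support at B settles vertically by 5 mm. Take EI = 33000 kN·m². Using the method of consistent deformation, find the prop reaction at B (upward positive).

R_B = 45.38 kN

Release the roller at B. Primary structure: cantilever fixed at A.
Deflection at B on the released cantilever, summing each load's contribution:
  triangular load, peak 24 at the fixed end: w₀L⁴/(30EI) = 8000/EI
  point load 70 at a = 5: Pa²(3L − a)/(6EI) = 7292/EI
  δ_0 = 15292/EI
Flexibility coefficient — unit upward force at B: δ_{BB} = L³/(3EI) = 333.3/EI.
With EI = 33000 kN·m²: δ_0 = 0.46338 m and δ_{BB} = 0.010101 m/kN.
Compatibility — the beam at B must follow the support down by 0.005 m: δ_0 − R_B·δ_{BB} = 0.005, so R_B = (0.46338 − 0.005)/0.010101 = 45.38 kN.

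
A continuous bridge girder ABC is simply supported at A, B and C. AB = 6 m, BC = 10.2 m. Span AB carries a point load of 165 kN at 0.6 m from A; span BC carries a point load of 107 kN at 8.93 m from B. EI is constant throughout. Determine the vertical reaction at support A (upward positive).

R_A = 138.5 kN

Insert a hinge at B; M_B is the redundant, and each span becomes simply supported.
Rotations at B on the released spans (each span's end-slope, ×1/EI):
  span AB: point load 165 at a = 0.6: Pab(L + a)/(6LEI) = 98.01/EI
  span BC: point load 107 at a = 8.93: Pab(L + b)/(6LEI) = 227.4/EI
  relative rotation θ_0 = (98.01 + 227.4)/EI = 325.4/EI
A unit hogging moment at B produces rotation L₁/(3EI) + L₂/(3EI) = 5.4/EI.
Slope continuity at B: θ_0 = M_B·5.4/EI, so M_B = 325.4/5.4 = 60.27 kN·m (hogging).
Span AB, ΣM about A with M_B applied at B: R_B^{AB}·6 = 99 + 60.27, so R_B^{AB} = 26.54 kN and R_A = 165 − 26.54 = 138.5 kN.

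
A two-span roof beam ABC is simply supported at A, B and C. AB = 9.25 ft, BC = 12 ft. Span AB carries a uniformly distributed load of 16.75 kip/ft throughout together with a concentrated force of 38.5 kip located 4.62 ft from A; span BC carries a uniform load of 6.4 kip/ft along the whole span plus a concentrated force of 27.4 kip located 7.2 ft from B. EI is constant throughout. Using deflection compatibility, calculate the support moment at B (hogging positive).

M_B = 203.3 kip·ft

Take M_B as the redundant. Released structure: two simple spans AB and BC with a hinge at B.
End slopes at the hinge B, treating each span as simply supported:
  span AB: UDL 16.75: wL³/(24EI) = 552.4/EI
  span AB: point load 38.5 at a = 4.62: Pab(L + a)/(6LEI) = 205.8/EI
  span BC: UDL 6.4: wL³/(24EI) = 460.8/EI
  span BC: point load 27.4 at a = 7.2: Pab(L + b)/(6LEI) = 221/EI
  relative rotation θ_0 = (758.2 + 681.8)/EI = 1440/EI
A unit hogging moment at B produces rotation L₁/(3EI) + L₂/(3EI) = 7.083/EI.
Slope continuity at B: θ_0 = M_B·7.083/EI, so M_B = 1440/7.083 = 203.3 kip·ft (hogging).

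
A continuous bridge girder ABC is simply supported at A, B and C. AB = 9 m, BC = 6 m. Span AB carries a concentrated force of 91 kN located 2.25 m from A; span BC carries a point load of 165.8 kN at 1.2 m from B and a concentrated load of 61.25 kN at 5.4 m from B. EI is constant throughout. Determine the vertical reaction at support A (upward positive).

Take M_B as the redundant. Released structure: two simple spans AB and BC with a hinge at B.
Discontinuity in slope at B on the released structure — sum the simple-span end rotations:
  span AB: point load 91 at a = 2.25: Pab(L + a)/(6LEI) = 287.9/EI
  span BC: point load 165.8 at a = 1.2: Pab(L + b)/(6LEI) = 286.5/EI
  span BC: point load 61.25 at a = 5.4: Pab(L + b)/(6LEI) = 36.38/EI
  relative rotation θ_0 = (287.9 + 322.9)/EI = 610.8/EI
A unit hogging moment at B produces rotation L₁/(3EI) + L₂/(3EI) = 5/EI.
Compatibility: M_B·(L₁+L₂)/(3EI) = θ_0, giving M_B = 122.2 kN·m (hogging).
Span AB, ΣM about A with M_B applied at B: R_B^{AB}·9 = 204.8 + 122.2, so R_B^{AB} = 36.32 kN and R_A = 91 − 36.32 = 54.68 kN.

R_A = 54.68 kN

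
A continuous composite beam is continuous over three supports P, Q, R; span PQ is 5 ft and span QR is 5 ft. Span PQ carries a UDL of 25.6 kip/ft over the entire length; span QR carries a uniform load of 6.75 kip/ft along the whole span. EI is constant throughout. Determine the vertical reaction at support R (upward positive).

R_R = 6.766 kip

Insert a hinge at Q; M_Q is the redundant, and each span becomes simply supported.
Rotations at Q on the released spans (each span's end-slope, ×1/EI):
  span PQ: UDL 25.6: wL³/(24EI) = 133.3/EI
  span QR: UDL 6.75: wL³/(24EI) = 35.16/EI
  relative rotation θ_0 = (133.3 + 35.16)/EI = 168.5/EI
A unit hogging moment at Q produces rotation L₁/(3EI) + L₂/(3EI) = 3.333/EI.
Slope continuity at Q: θ_0 = M_Q·3.333/EI, so M_Q = 168.5/3.333 = 50.55 kip·ft (hogging).
Span QR, ΣM about R: R_Q^{QR}·5 = 84.38 + 50.55, so R_Q^{QR} = 26.98 kip and R_R = 33.75 − 26.98 = 6.766 kip.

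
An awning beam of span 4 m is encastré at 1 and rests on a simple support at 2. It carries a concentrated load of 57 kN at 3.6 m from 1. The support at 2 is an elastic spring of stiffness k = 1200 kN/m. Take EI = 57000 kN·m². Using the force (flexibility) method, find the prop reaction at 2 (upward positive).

Remove the prop at 2; the released (primary) structure is a cantilever built in at 1.
Deflection at 2 on the released cantilever, summing each load's contribution:
  point load 57 at a = 3.6: Pa²(3L − a)/(6EI) = 1034/EI
Tip deflection under a unit load at 2: L³/(3EI) = 21.33/EI.
With EI = 57000 kN·m²: δ_0 = 0.018144 m and δ_{22} = 0.000374 m/kN.
Compatibility — the spring shortens by R_2/k under the reaction it provides: δ_0 − R_2·δ_{22} = R_2/k. With 1/k = 0.000833 m/kN, R_2 = δ_0 / (δ_{22} + 1/k) = 0.018144 / (0.000374 + 0.000833) = 15.02 kN.

R_2 = 15.02 kN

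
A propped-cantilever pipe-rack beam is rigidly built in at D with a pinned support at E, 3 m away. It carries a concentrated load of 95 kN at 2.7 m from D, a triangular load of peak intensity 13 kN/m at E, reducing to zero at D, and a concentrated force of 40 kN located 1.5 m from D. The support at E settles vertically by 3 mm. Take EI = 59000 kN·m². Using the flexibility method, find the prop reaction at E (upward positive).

R_E = 84.36 kN

Release the roller at E. Primary structure: cantilever fixed at D.
Free-end deflection of the primary structure under the applied loading (downward +):
  point load 95 at a = 2.7: Pa²(3L − a)/(6EI) = 727.2/EI
  triangular load, peak 13 at the free end: 11w₀L⁴/(120EI) = 96.53/EI
  point load 40 at a = 1.5: Pa²(3L − a)/(6EI) = 112.5/EI
  δ_0 = 936.2/EI
Flexibility coefficient — unit upward force at E: δ_{EE} = L³/(3EI) = 9/EI.
With EI = 59000 kN·m²: δ_0 = 0.015868 m and δ_{EE} = 0.000153 m/kN.
Compatibility — the beam at E must follow the support down by 0.003 m: δ_0 − R_E·δ_{EE} = 0.003, so R_E = (0.015868 − 0.003)/0.000153 = 84.36 kN.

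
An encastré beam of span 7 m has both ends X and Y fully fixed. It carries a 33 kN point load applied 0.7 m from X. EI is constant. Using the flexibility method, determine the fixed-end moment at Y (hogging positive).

Take the two fixed-end moments M_X, M_Y as redundants; the released structure is the simple span XY.
Simple-span end rotations at X and Y under the given loads:
  at X: point load 33 at a = 0.7: Pab(L + b)/(6LEI) = 46.08/EI
  at Y: point load 33 at a = 0.7: Pab(L + a)/(6LEI) = 26.68/EI
  θ_X0 = 46.08/EI,  θ_Y0 = 26.68/EI
Flexibility coefficients: a unit moment at one end gives L/(3EI) there and L/(6EI) at the far end, so f₁₁ = f₂₂ = 2.333/EI and f₁₂ = f₂₁ = 1.167/EI.
Compatibility — zero rotation at each built-in end:
  2.333 M_X + 1.167 M_Y = 46.08
  1.167 M_X + 2.333 M_Y = 26.68
Solving the pair gives M_X = 18.71 kN·m and M_Y = 2.079 kN·m (hogging).

M_Y = 2.079 kN·m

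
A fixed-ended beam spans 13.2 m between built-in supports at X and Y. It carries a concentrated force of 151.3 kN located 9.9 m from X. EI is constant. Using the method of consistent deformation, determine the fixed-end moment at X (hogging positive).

M_X = 93.62 kN·m

Release both end moments; the primary structure is a simply-supported span XY with redundants M_X and M_Y.
End rotations of the released simple span under the applied load (×1/EI):
  at X: point load 151.3 at a = 9.9: Pab(L + b)/(6LEI) = 1030/EI
  at Y: point load 151.3 at a = 9.9: Pab(L + a)/(6LEI) = 1442/EI
  θ_X0 = 1030/EI,  θ_Y0 = 1442/EI
Flexibility coefficients: a unit moment at one end gives L/(3EI) there and L/(6EI) at the far end, so f₁₁ = f₂₂ = 4.4/EI and f₁₂ = f₂₁ = 2.2/EI.
Compatibility — zero rotation at each built-in end:
  4.4 M_X + 2.2 M_Y = 1030
  2.2 M_X + 4.4 M_Y = 1442
Solving the pair gives M_X = 93.62 kN·m and M_Y = 280.9 kN·m (hogging).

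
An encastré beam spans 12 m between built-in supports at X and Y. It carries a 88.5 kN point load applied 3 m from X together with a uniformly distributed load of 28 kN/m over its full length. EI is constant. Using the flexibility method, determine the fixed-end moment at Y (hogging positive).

M_Y = 385.8 kN·m

Take the two fixed-end moments M_X, M_Y as redundants; the released structure is the simple span XY.
On the primary (simply-supported) span, the end slopes from the loading are:
  at X: point load 88.5 at a = 3: Pab(L + b)/(6LEI) = 696.9/EI
  at Y: point load 88.5 at a = 3: Pab(L + a)/(6LEI) = 497.8/EI
  at X: UDL 28: wL³/(24EI) = 2016/EI
  at Y: UDL 28: wL³/(24EI) = 2016/EI
  θ_X0 = 2713/EI,  θ_Y0 = 2514/EI
Flexibility coefficients: a unit moment at one end gives L/(3EI) there and L/(6EI) at the far end, so f₁₁ = f₂₂ = 4/EI and f₁₂ = f₂₁ = 2/EI.
Compatibility — zero rotation at each built-in end:
  4 M_X + 2 M_Y = 2713
  2 M_X + 4 M_Y = 2514
Solving the pair gives M_X = 485.3 kN·m and M_Y = 385.8 kN·m (hogging).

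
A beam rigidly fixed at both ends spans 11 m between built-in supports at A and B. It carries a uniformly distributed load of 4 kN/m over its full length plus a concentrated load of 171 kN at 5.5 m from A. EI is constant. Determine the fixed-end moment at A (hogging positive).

Release both end moments; the primary structure is a simply-supported span AB with redundants M_A and M_B.
Simple-span end rotations at A and B under the given loads:
  at A: UDL 4: wL³/(24EI) = 221.8/EI
  at B: UDL 4: wL³/(24EI) = 221.8/EI
  at A: point load 171 at a = 5.5: Pab(L + b)/(6LEI) = 1293/EI
  at B: point load 171 at a = 5.5: Pab(L + a)/(6LEI) = 1293/EI
  θ_A0 = 1515/EI,  θ_B0 = 1515/EI
Flexibility coefficients: a unit moment at one end gives L/(3EI) there and L/(6EI) at the far end, so f₁₁ = f₂₂ = 3.667/EI and f₁₂ = f₂₁ = 1.833/EI.
Compatibility — zero rotation at each built-in end:
  3.667 M_A + 1.833 M_B = 1515
  1.833 M_A + 3.667 M_B = 1515
Solving the pair gives M_A = 275.5 kN·m and M_B = 275.5 kN·m (hogging).

M_A = 275.5 kN·m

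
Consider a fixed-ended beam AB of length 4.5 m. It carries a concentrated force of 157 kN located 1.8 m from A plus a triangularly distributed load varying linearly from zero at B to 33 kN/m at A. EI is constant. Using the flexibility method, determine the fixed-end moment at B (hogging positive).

M_B = 90.1 kN·m

Release both end moments; the primary structure is a simply-supported span AB with redundants M_A and M_B.
On the primary (simply-supported) span, the end slopes from the loading are:
  at A: point load 157 at a = 1.8: Pab(L + b)/(6LEI) = 203.5/EI
  at B: point load 157 at a = 1.8: Pab(L + a)/(6LEI) = 178/EI
  at A: triangular load, peak 33: w₀L³/(45EI) = 66.83/EI
  at B: triangular load, peak 33: 7w₀L³/(360EI) = 58.47/EI
  θ_A0 = 270.3/EI,  θ_B0 = 236.5/EI
Flexibility coefficients: a unit moment at one end gives L/(3EI) there and L/(6EI) at the far end, so f₁₁ = f₂₂ = 1.5/EI and f₁₂ = f₂₁ = 0.75/EI.
Compatibility — zero rotation at each built-in end:
  1.5 M_A + 0.75 M_B = 270.3
  0.75 M_A + 1.5 M_B = 236.5
Solving the pair gives M_A = 135.1 kN·m and M_B = 90.1 kN·m (hogging).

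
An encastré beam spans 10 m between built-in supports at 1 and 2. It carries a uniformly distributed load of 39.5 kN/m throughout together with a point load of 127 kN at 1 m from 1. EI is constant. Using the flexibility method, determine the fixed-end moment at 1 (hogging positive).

Release both end moments; the primary structure is a simply-supported span 12 with redundants M_1 and M_2.
On the primary (simply-supported) span, the end slopes from the loading are:
  at 1: UDL 39.5: wL³/(24EI) = 1646/EI
  at 2: UDL 39.5: wL³/(24EI) = 1646/EI
  at 1: point load 127 at a = 1: Pab(L + b)/(6LEI) = 361.9/EI
  at 2: point load 127 at a = 1: Pab(L + a)/(6LEI) = 209.6/EI
  θ_10 = 2008/EI,  θ_20 = 1855/EI
Flexibility coefficients: a unit moment at one end gives L/(3EI) there and L/(6EI) at the far end, so f₁₁ = f₂₂ = 3.333/EI and f₁₂ = f₂₁ = 1.667/EI.
Compatibility — zero rotation at each built-in end:
  3.333 M_1 + 1.667 M_2 = 2008
  1.667 M_1 + 3.333 M_2 = 1855
Solving the pair gives M_1 = 432 kN·m and M_2 = 340.6 kN·m (hogging).

M_1 = 432 kN·m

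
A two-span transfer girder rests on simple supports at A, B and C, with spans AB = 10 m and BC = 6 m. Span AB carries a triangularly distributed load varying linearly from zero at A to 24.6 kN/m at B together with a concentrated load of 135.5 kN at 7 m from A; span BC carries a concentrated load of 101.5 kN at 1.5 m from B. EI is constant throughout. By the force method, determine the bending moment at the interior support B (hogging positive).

M_B = 291.1 kN·m

Insert a hinge at B; M_B is the redundant, and each span becomes simply supported.
End slopes at the hinge B, treating each span as simply supported:
  span AB: triangular load, peak 24.6: w₀L³/(45EI) = 546.7/EI
  span AB: point load 135.5 at a = 7: Pab(L + a)/(6LEI) = 806.2/EI
  span BC: point load 101.5 at a = 1.5: Pab(L + b)/(6LEI) = 199.8/EI
  relative rotation θ_0 = (1353 + 199.8)/EI = 1553/EI
A unit hogging moment at B produces rotation L₁/(3EI) + L₂/(3EI) = 5.333/EI.
Slope continuity at B: θ_0 = M_B·5.333/EI, so M_B = 1553/5.333 = 291.1 kN·m (hogging).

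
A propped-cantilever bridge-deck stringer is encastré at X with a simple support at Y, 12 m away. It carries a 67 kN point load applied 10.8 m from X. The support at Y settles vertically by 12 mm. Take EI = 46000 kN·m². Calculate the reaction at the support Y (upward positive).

Choose R_Y as the redundant. The primary structure is the cantilever fixed at X.
Deflection at Y on the released cantilever, summing each load's contribution:
  point load 67 at a = 10.8: Pa²(3L − a)/(6EI) = 32822/EI
Flexibility coefficient — unit upward force at Y: δ_{YY} = L³/(3EI) = 576/EI.
With EI = 46000 kN·m²: δ_0 = 0.71353 m and δ_{YY} = 0.012522 m/kN.
Compatibility — the beam at Y must follow the support down by 0.012 m: δ_0 − R_Y·δ_{YY} = 0.012, so R_Y = (0.71353 − 0.012)/0.012522 = 56.03 kN.

R_Y = 56.03 kN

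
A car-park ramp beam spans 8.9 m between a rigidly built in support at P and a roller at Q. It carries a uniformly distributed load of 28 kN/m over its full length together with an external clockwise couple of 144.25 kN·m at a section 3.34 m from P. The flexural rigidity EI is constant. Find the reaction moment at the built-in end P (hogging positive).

Remove the prop at Q; the released (primary) structure is a cantilever built in at P.
Free-end deflection of the primary structure under the applied loading (downward +):
  UDL 28: wL⁴/(8EI) = 21960/EI
  clockwise couple 144.25 at a = 3.34: M₀a(2L − a)/(2EI) = 3483/EI
  δ_0 = 25443/EI
Tip deflection under a unit load at Q: L³/(3EI) = 235/EI.
The prop prevents deflection at Q: R_Q = δ_0/δ_{QQ} = 25443/235 = 108.3 kN.
Moment equilibrium about P: M_P = Σ(load moments about P) − R_Q·L = 1253 − 108.3×8.9 = 289.6 kN·m.

M_P = 289.6 kN·m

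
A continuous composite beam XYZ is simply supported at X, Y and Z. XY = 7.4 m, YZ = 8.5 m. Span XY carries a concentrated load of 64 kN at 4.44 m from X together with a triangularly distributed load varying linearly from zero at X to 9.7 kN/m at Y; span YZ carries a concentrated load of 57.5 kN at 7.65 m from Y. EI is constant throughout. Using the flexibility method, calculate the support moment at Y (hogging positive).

M_Y = 71.73 kN·m

Take M_Y as the redundant. Released structure: two simple spans XY and YZ with a hinge at Y.
End slopes at the hinge Y, treating each span as simply supported:
  span XY: point load 64 at a = 4.44: Pab(L + a)/(6LEI) = 224.3/EI
  span XY: triangular load, peak 9.7: w₀L³/(45EI) = 87.35/EI
  span YZ: point load 57.5 at a = 7.65: Pab(L + b)/(6LEI) = 68.55/EI
  relative rotation θ_0 = (311.6 + 68.55)/EI = 380.2/EI
A unit hogging moment at Y produces rotation L₁/(3EI) + L₂/(3EI) = 5.3/EI.
Compatibility: M_Y·(L₁+L₂)/(3EI) = θ_0, giving M_Y = 71.73 kN·m (hogging).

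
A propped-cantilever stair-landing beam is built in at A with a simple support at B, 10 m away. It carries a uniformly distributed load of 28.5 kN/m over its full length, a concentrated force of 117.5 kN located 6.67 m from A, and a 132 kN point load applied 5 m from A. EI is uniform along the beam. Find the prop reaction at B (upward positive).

Take the reaction at B as the redundant and release it; the primary structure is a cantilever fixed at A.
Downward deflection at the released point B due to the loads:
  UDL 28.5: wL⁴/(8EI) = 35625/EI
  point load 117.5 at a = 6.67: Pa²(3L − a)/(6EI) = 20326/EI
  point load 132 at a = 5: Pa²(3L − a)/(6EI) = 13750/EI
  δ_0 = 69701/EI
Flexibility coefficient — unit upward force at B: δ_{BB} = L³/(3EI) = 333.3/EI.
Compatibility at B: δ_0 − R_B·δ_{BB} = 0, so R_B = 69701/333.3 = 209.1 kN.

R_B = 209.1 kN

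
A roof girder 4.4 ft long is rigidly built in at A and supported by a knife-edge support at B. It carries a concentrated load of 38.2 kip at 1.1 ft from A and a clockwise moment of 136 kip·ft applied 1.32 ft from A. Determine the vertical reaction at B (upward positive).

Release the roller at B. Primary structure: cantilever fixed at A.
Primary-structure tip deflection at B by superposition:
  point load 38.2 at a = 1.1: Pa²(3L − a)/(6EI) = 93.21/EI
  clockwise couple 136 at a = 1.32: M₀a(2L − a)/(2EI) = 671.4/EI
  δ_0 = 764.6/EI
Flexibility coefficient — unit upward force at B: δ_{BB} = L³/(3EI) = 28.39/EI.
The prop prevents deflection at B: R_B = δ_0/δ_{BB} = 764.6/28.39 = 26.93 kip.

R_B = 26.93 kip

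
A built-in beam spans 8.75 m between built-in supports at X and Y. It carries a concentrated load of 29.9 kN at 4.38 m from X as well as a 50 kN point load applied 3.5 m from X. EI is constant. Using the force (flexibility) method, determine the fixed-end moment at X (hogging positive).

M_X = 95.67 kN·m

Take the two fixed-end moments M_X, M_Y as redundants; the released structure is the simple span XY.
Simple-span end rotations at X and Y under the given loads:
  at X: point load 29.9 at a = 4.38: Pab(L + b)/(6LEI) = 143/EI
  at Y: point load 29.9 at a = 4.38: Pab(L + a)/(6LEI) = 143.1/EI
  at X: point load 50 at a = 3.5: Pab(L + b)/(6LEI) = 245/EI
  at Y: point load 50 at a = 3.5: Pab(L + a)/(6LEI) = 214.4/EI
  θ_X0 = 388/EI,  θ_Y0 = 357.5/EI
Flexibility coefficients: a unit moment at one end gives L/(3EI) there and L/(6EI) at the far end, so f₁₁ = f₂₂ = 2.917/EI and f₁₂ = f₂₁ = 1.458/EI.
Compatibility — zero rotation at each built-in end:
  2.917 M_X + 1.458 M_Y = 388
  1.458 M_X + 2.917 M_Y = 357.5
Solving the pair gives M_X = 95.67 kN·m and M_Y = 74.74 kN·m (hogging).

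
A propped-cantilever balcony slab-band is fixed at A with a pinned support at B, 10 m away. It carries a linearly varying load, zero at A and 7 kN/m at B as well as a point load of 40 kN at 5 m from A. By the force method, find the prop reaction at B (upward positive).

R_B = 31.75 kN

Take the reaction at B as the redundant and release it; the primary structure is a cantilever fixed at A.
Downward deflection at the released point B due to the loads:
  triangular load, peak 7 at the free end: 11w₀L⁴/(120EI) = 6417/EI
  point load 40 at a = 5: Pa²(3L − a)/(6EI) = 4167/EI
  δ_0 = 10583/EI
Flexibility coefficient — unit upward force at B: δ_{BB} = L³/(3EI) = 333.3/EI.
Compatibility at B: δ_0 − R_B·δ_{BB} = 0, so R_B = 10583/333.3 = 31.75 kN.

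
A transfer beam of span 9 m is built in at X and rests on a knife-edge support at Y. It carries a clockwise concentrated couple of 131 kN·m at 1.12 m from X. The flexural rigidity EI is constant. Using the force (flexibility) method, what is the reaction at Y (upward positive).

R_Y = 5.096 kN

Choose R_Y as the redundant. The primary structure is the cantilever fixed at X.
Primary-structure tip deflection at Y by superposition:
  clockwise couple 131 at a = 1.12: M₀a(2L − a)/(2EI) = 1238/EI
Tip deflection under a unit load at Y: L³/(3EI) = 243/EI.
The prop prevents deflection at Y: R_Y = δ_0/δ_{YY} = 1238/243 = 5.096 kN.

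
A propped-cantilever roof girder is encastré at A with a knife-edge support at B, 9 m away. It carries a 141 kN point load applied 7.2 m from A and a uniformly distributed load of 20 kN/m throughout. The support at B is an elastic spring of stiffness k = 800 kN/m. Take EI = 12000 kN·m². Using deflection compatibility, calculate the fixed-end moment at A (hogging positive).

Release the roller at B. Primary structure: cantilever fixed at A.
Free-end deflection of the primary structure under the applied loading (downward +):
  point load 141 at a = 7.2: Pa²(3L − a)/(6EI) = 24121/EI
  UDL 20: wL⁴/(8EI) = 16402/EI
  δ_0 = 40524/EI
Tip deflection under a unit load at B: L³/(3EI) = 243/EI.
With EI = 12000 kN·m²: δ_0 = 3.377 m and δ_{BB} = 0.02025 m/kN.
Compatibility — the spring shortens by R_B/k under the reaction it provides: δ_0 − R_B·δ_{BB} = R_B/k. With 1/k = 0.00125 m/kN, R_B = δ_0 / (δ_{BB} + 1/k) = 3.377 / (0.02025 + 0.00125) = 157.1 kN.
Moment equilibrium about A: M_A = Σ(load moments about A) − R_B·L = 1825 − 157.1×9 = 411.6 kN·m.

M_A = 411.6 kN·m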